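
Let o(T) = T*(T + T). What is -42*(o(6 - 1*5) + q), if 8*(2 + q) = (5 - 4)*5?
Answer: -105/4 ≈ -26.250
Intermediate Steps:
o(T) = 2*T² (o(T) = T*(2*T) = 2*T²)
q = -11/8 (q = -2 + ((5 - 4)*5)/8 = -2 + (1*5)/8 = -2 + (⅛)*5 = -2 + 5/8 = -11/8 ≈ -1.3750)
-42*(o(6 - 1*5) + q) = -42*(2*(6 - 1*5)² - 11/8) = -42*(2*(6 - 5)² - 11/8) = -42*(2*1² - 11/8) = -42*(2*1 - 11/8) = -42*(2 - 11/8) = -42*5/8 = -105/4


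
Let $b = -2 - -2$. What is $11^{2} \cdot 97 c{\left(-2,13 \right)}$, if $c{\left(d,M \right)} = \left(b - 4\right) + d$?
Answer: $-70422$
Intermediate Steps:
$b = 0$ ($b = -2 + 2 = 0$)
$c{\left(d,M \right)} = -4 + d$ ($c{\left(d,M \right)} = \left(0 - 4\right) + d = -4 + d$)
$11^{2} \cdot 97 c{\left(-2,13 \right)} = 11^{2} \cdot 97 \left(-4 - 2\right) = 121 \cdot 97 \left(-6\right) = 11737 \left(-6\right) = -70422$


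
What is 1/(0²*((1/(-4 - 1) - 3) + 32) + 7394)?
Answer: 1/7394 ≈ 0.00013524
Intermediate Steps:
1/(0²*((1/(-4 - 1) - 3) + 32) + 7394) = 1/(0*((1/(-5) - 3) + 32) + 7394) = 1/(0*((1*(-⅕) - 3) + 32) + 7394) = 1/(0*((-⅕ - 3) + 32) + 7394) = 1/(0*(-16/5 + 32) + 7394) = 1/(0*(144/5) + 7394) = 1/(0 + 7394) = 1/7394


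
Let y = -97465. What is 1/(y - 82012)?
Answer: -1/179477 ≈ -5.5717e-6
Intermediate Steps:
1/(y - 82012) = 1/(-97465 - 82012) = 1/(-179477) = -1/179477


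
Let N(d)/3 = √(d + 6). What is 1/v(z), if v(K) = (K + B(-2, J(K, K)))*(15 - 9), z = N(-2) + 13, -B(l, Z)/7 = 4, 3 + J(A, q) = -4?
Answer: -1/54 ≈ -0.018519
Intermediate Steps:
J(A, q) = -7 (J(A, q) = -3 - 4 = -7)
N(d) = 3*√(6 + d) (N(d) = 3*√(d + 6) = 3*√(6 + d))
B(l, Z) = -28 (B(l, Z) = -7*4 = -28)
z = 19 (z = 3*√(6 - 2) + 13 = 3*√4 + 13 = 3*2 + 13 = 6 + 13 = 19)
v(K) = -168 + 6*K (v(K) = (K - 28)*(15 - 9) = (-28 + K)*6 = -168 + 6*K)
1/v(z) = 1/(-168 + 6*19) = 1/(-168 + 114) = 1/(-54) = -1/54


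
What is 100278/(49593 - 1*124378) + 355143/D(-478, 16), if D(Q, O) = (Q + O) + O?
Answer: -26604093243/33354110 ≈ -797.63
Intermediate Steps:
D(Q, O) = Q + 2*O (D(Q, O) = (O + Q) + O = Q + 2*O)
100278/(49593 - 1*124378) + 355143/D(-478, 16) = 100278/(49593 - 1*124378) + 355143/(-478 + 2*16) = 100278/(49593 - 124378) + 355143/(-478 + 32) = 100278/(-74785) + 355143/(-446) = 100278*(-1/74785) + 355143*(-1/446) = -100278/74785 - 355143/446 = -26604093243/33354110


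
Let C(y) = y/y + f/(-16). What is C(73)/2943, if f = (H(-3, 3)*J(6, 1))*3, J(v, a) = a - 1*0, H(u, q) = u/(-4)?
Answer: 55/188352 ≈ 0.00029201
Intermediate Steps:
H(u, q) = -u/4 (H(u, q) = u*(-1/4) = -u/4)
J(v, a) = a (J(v, a) = a + 0 = a)
f = 9/4 (f = (-1/4*(-3)*1)*3 = ((3/4)*1)*3 = (3/4)*3 = 9/4 ≈ 2.2500)
C(y) = 55/64 (C(y) = y/y + (9/4)/(-16) = 1 + (9/4)*(-1/16) = 1 - 9/64 = 55/64)
C(73)/2943 = (55/64)/2943 = (55/64)*(1/2943) = 55/188352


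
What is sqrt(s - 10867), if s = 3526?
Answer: I*sqrt(7341) ≈ 85.68*I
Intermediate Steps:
sqrt(s - 10867) = sqrt(3526 - 10867) = sqrt(-7341) = I*sqrt(7341)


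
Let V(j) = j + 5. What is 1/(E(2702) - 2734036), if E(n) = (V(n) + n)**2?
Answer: 1/26523245 ≈ 3.7703e-8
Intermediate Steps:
V(j) = 5 + j
E(n) = (5 + 2*n)**2 (E(n) = ((5 + n) + n)**2 = (5 + 2*n)**2)
1/(E(2702) - 2734036) = 1/((5 + 2*2702)**2 - 2734036) = 1/((5 + 5404)**2 - 2734036) = 1/(5409**2 - 2734036) = 1/(29257281 - 2734036) = 1/26523245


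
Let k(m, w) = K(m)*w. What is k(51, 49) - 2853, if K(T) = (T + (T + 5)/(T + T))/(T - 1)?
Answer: -7146329/2550 ≈ -2802.5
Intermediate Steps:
K(T) = (T + (5 + T)/(2*T))/(-1 + T) (K(T) = (T + (5 + T)/((2*T)))/(-1 + T) = (T + (5 + T)*(1/(2*T)))/(-1 + T) = (T + (5 + T)/(2*T))/(-1 + T))
k(m, w) = w*(5 + m + 2*m**2)/(2*m*(-1 + m)) (k(m, w) = ((5 + m + 2*m**2)/(2*m*(-1 + m)))*w = w*(5 + m + 2*m**2)/(2*m*(-1 + m)))
k(51, 49) - 2853 = (1/2)*49*(5 + 51 + 2*51**2)/(51*(-1 + 51)) - 2853 = (1/2)*49*(1/51)*(5 + 51 + 2*2601)/50 - 2853 = (1/2)*49*(1/51)*(1/50)*(5 + 51 + 5202) - 2853 = (1/2)*49*(1/51)*(1/50)*5258 - 2853 = 128821/2550 - 2853 = -7146329/2550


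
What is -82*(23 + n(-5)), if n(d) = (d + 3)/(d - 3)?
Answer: -3813/2 ≈ -1906.5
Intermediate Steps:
n(d) = (3 + d)/(-3 + d)
-82*(23 + n(-5)) = -82*(23 + (3 - 5)/(-3 - 5)) = -82*(23 - 2/(-8)) = -82*(23 - ⅛*(-2)) = -82*(23 + ¼) = -82*93/4 = -3813/2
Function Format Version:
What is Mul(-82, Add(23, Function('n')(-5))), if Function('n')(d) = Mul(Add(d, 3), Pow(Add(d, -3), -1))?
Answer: Rational(-3813, 2) ≈ -1906.5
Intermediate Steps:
Function('n')(d) = Mul(Pow(Add(-3, d), -1), Add(3, d)) (Function('n')(d) = Mul(Add(3, d), Pow(Add(-3, d), -1)) = Mul(Pow(Add(-3, d), -1), Add(3, d)))
Mul(-82, Add(23, Function('n')(-5))) = Mul(-82, Add(23, Mul(Pow(Add(-3, -5), -1), Add(3, -5)))) = Mul(-82, Add(23, Mul(Pow(-8, -1), -2))) = Mul(-82, Add(23, Mul(Rational(-1, 8), -2))) = Mul(-82, Add(23, Rational(1, 4))) = Mul(-82, Rational(93, 4)) = Rational(-3813, 2)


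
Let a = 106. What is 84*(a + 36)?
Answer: 11928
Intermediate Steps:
84*(a + 36) = 84*(106 + 36) = 84*142 = 11928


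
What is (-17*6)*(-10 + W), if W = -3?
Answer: 1326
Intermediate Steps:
(-17*6)*(-10 + W) = (-17*6)*(-10 - 3) = -102*(-13) = 1326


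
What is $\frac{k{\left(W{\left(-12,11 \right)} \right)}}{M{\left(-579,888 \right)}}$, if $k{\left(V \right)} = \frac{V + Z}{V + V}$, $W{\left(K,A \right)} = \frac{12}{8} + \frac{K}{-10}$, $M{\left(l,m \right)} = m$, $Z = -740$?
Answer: $- \frac{7373}{47952} \approx -0.15376$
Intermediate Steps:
$W{\left(K,A \right)} = \frac{3}{2} - \frac{K}{10}$ ($W{\left(K,A \right)} = 12 \cdot \frac{1}{8} + K \left(- \frac{1}{10}\right) = \frac{3}{2} - \frac{K}{10}$)
$k{\left(V \right)} = \frac{-740 + V}{2 V}$ ($k{\left(V \right)} = \frac{V - 740}{V + V} = \frac{-740 + V}{2 V}$)
$\frac{k{\left(W{\left(-12,11 \right)} \right)}}{M{\left(-579,888 \right)}} = \frac{\frac{1}{2} \frac{1}{\frac{3}{2} - - \frac{6}{5}} \left(-740 + \left(\frac{3}{2} - - \frac{6}{5}\right)\right)}{888} = \frac{-740 + \left(\frac{3}{2} + \frac{6}{5}\right)}{2 \left(\frac{3}{2} + \frac{6}{5}\right)} \frac{1}{888} = \frac{-740 + \frac{27}{10}}{2 \cdot \frac{27}{10}} \cdot \frac{1}{888} = \frac{1}{2} \cdot \frac{10}{27} \left(- \frac{7373}{10}\right) \frac{1}{888} = \left(- \frac{7373}{54}\right) \frac{1}{888} = - \frac{7373}{47952}$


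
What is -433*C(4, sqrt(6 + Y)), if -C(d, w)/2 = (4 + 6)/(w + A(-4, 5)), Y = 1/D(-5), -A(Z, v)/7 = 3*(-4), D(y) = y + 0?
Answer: 3637200/35251 - 8660*sqrt(145)/35251 ≈ 100.22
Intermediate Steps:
D(y) = y
A(Z, v) = 84 (A(Z, v) = -21*(-4) = -7*(-12) = 84)
Y = -1/5 (Y = 1/(-5) = -1/5 ≈ -0.20000)
C(d, w) = -20/(84 + w) (C(d, w) = -2*(4 + 6)/(w + 84) = -20/(84 + w))
-433*C(4, sqrt(6 + Y)) = -(-8660)/(84 + sqrt(6 - 1/5)) = -(-8660)/(84 + sqrt(29/5)) = -(-8660)/(84 + sqrt(145)/5) = 8660/(84 + sqrt(145)/5)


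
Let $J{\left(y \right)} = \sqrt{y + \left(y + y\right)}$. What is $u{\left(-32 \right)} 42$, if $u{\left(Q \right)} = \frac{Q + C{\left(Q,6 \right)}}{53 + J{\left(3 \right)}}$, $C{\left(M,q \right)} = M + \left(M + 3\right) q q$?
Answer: $-831$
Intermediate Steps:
$J{\left(y \right)} = \sqrt{3} \sqrt{y}$ ($J{\left(y \right)} = \sqrt{y + 2 y} = \sqrt{3 y} = \sqrt{3} \sqrt{y}$)
$C{\left(M,q \right)} = M + q^{2} \left(3 + M\right)$ ($C{\left(M,q \right)} = M + \left(3 + M\right) q^{2} = M + q^{2} \left(3 + M\right)$)
$u{\left(Q \right)} = \frac{27}{14} + \frac{19 Q}{28}$ ($u{\left(Q \right)} = \frac{Q + \left(Q + 3 \cdot 6^{2} + Q 6^{2}\right)}{53 + \sqrt{3} \sqrt{3}} = \frac{Q + \left(Q + 3 \cdot 36 + Q 36\right)}{53 + 3} = \frac{Q + \left(Q + 108 + 36 Q\right)}{56} = \left(Q + \left(108 + 37 Q\right)\right) \frac{1}{56} = \left(108 + 38 Q\right) \frac{1}{56} = \frac{27}{14} + \frac{19 Q}{28}$)
$u{\left(-32 \right)} 42 = \left(\frac{27}{14} + \frac{19}{28} \left(-32\right)\right) 42 = \left(\frac{27}{14} - \frac{152}{7}\right) 42 = \left(- \frac{277}{14}\right) 42 = -831$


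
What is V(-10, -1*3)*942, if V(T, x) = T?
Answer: -9420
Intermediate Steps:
V(-10, -1*3)*942 = -10*942 = -9420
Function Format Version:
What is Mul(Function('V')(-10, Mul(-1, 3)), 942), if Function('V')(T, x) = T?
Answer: -9420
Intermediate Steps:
Mul(Function('V')(-10, Mul(-1, 3)), 942) = Mul(-10, 942) = -9420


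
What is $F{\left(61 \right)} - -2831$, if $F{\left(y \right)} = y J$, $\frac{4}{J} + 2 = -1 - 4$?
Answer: $\frac{19573}{7} \approx 2796.1$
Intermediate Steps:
$J = - \frac{4}{7}$ ($J = \frac{4}{-2 - 5} = \frac{4}{-7} = 4 \left(- \frac{1}{7}\right) = - \frac{4}{7} \approx -0.57143$)
$F{\left(y \right)} = - \frac{4 y}{7}$ ($F{\left(y \right)} = y \left(- \frac{4}{7}\right) = - \frac{4 y}{7}$)
$F{\left(61 \right)} - -2831 = \left(- \frac{4}{7}\right) 61 - -2831 = - \frac{244}{7} + 2831 = \frac{19573}{7}$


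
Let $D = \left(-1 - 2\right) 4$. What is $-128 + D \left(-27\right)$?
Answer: $196$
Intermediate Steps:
$D = -12$ ($D = \left(-3\right) 4 = -12$)
$-128 + D \left(-27\right) = -128 - -324 = -128 + 324 = 196$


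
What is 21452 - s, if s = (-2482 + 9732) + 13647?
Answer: 555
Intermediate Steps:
s = 20897 (s = 7250 + 13647 = 20897)
21452 - s = 21452 - 1*20897 = 21452 - 20897 = 555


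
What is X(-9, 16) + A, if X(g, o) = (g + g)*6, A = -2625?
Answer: -2733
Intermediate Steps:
X(g, o) = 12*g (X(g, o) = (2*g)*6 = 12*g)
X(-9, 16) + A = 12*(-9) - 2625 = -108 - 2625 = -2733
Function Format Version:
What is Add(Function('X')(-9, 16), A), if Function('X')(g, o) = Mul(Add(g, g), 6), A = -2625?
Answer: -2733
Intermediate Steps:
Function('X')(g, o) = Mul(12, g) (Function('X')(g, o) = Mul(Mul(2, g), 6) = Mul(12, g))
Add(Function('X')(-9, 16), A) = Add(Mul(12, -9), -2625) = Add(-108, -2625) = -2733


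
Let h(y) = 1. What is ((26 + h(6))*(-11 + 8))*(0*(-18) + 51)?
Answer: -4131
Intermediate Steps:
((26 + h(6))*(-11 + 8))*(0*(-18) + 51) = ((26 + 1)*(-11 + 8))*(0*(-18) + 51) = (27*(-3))*(0 + 51) = -81*51 = -4131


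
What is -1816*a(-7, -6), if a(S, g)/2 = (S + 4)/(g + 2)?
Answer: -2724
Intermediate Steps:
a(S, g) = 2*(4 + S)/(2 + g) (a(S, g) = 2*((S + 4)/(g + 2)) = 2*((4 + S)/(2 + g)) = 2*(4 + S)/(2 + g))
-1816*a(-7, -6) = -3632*(4 - 7)/(2 - 6) = -3632*(-3)/(-4) = -3632*(-1)*(-3)/4 = -1816*3/2 = -2724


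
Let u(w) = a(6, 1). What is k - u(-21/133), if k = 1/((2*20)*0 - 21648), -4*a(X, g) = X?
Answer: 32471/21648 ≈ 1.5000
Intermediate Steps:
a(X, g) = -X/4
u(w) = -3/2 (u(w) = -¼*6 = -3/2)
k = -1/21648 (k = 1/(40*0 - 21648) = 1/(0 - 21648) = 1/(-21648) = -1/21648 ≈ -4.6194e-5)
k - u(-21/133) = -1/21648 - 1*(-3/2) = -1/21648 + 3/2 = 32471/21648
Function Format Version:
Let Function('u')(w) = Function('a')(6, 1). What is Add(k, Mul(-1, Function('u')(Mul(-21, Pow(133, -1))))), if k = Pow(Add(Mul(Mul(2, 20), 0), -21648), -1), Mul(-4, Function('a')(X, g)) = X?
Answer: Rational(32471, 21648) ≈ 1.5000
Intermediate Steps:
Function('a')(X, g) = Mul(Rational(-1, 4), X)
Function('u')(w) = Rational(-3, 2) (Function('u')(w) = Mul(Rational(-1, 4), 6) = Rational(-3, 2))
k = Rational(-1, 21648) (k = Pow(Add(Mul(40, 0), -21648), -1) = Pow(Add(0, -21648), -1) = Pow(-21648, -1) = Rational(-1, 21648) ≈ -4.6194e-5)
Add(k, Mul(-1, Function('u')(Mul(-21, Pow(133, -1))))) = Add(Rational(-1, 21648), Mul(-1, Rational(-3, 2))) = Add(Rational(-1, 21648), Rational(3, 2)) = Rational(32471, 21648)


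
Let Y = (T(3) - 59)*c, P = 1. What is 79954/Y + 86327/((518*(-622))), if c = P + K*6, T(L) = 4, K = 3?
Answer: -25851070699/336694820 ≈ -76.779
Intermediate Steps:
c = 19 (c = 1 + 3*6 = 1 + 18 = 19)
Y = -1045 (Y = (4 - 59)*19 = -55*19 = -1045)
79954/Y + 86327/((518*(-622))) = 79954/(-1045) + 86327/((518*(-622))) = 79954*(-1/1045) + 86327/(-322196) = -79954/1045 + 86327*(-1/322196) = -79954/1045 - 86327/322196 = -25851070699/336694820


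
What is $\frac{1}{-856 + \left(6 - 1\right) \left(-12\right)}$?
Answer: $- \frac{1}{916} \approx -0.0010917$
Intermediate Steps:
$\frac{1}{-856 + \left(6 - 1\right) \left(-12\right)} = \frac{1}{-856 + 5 \left(-12\right)} = \frac{1}{-856 - 60} = \frac{1}{-916} = - \frac{1}{916}$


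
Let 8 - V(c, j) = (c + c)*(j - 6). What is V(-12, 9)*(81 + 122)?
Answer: 16240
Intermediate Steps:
V(c, j) = 8 - 2*c*(-6 + j) (V(c, j) = 8 - (c + c)*(j - 6) = 8 - 2*c*(-6 + j))
V(-12, 9)*(81 + 122) = (8 + 12*(-12) - 2*(-12)*9)*(81 + 122) = (8 - 144 + 216)*203 = 80*203 = 16240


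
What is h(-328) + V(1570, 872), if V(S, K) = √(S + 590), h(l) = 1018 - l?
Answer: 1346 + 12*√15 ≈ 1392.5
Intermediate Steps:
V(S, K) = √(590 + S)
h(-328) + V(1570, 872) = (1018 - 1*(-328)) + √(590 + 1570) = (1018 + 328) + √2160 = 1346 + 12*√15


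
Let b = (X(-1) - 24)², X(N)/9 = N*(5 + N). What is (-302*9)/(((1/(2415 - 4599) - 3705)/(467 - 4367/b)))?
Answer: 69124086759/202293025 ≈ 341.70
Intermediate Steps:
X(N) = 9*N*(5 + N) (X(N) = 9*(N*(5 + N)) = 9*N*(5 + N))
b = 3600 (b = (9*(-1)*(5 - 1) - 24)² = (9*(-1)*4 - 24)² = (-36 - 24)² = (-60)² = 3600)
(-302*9)/(((1/(2415 - 4599) - 3705)/(467 - 4367/b))) = (-302*9)/(((1/(2415 - 4599) - 3705)/(467 - 4367/3600))) = -2718*(467 - 4367*1/3600)/(1/(-2184) - 3705) = -2718*(467 - 4367/3600)/(-1/2184 - 3705) = -2718/((-8091721/(2184*1676833/3600))) = -2718/((-8091721/2184*3600/1676833)) = -2718/(-1213758150/152591803) = -2718*(-152591803/1213758150) = 69124086759/202293025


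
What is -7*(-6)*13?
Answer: 546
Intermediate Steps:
-7*(-6)*13 = 42*13 = 546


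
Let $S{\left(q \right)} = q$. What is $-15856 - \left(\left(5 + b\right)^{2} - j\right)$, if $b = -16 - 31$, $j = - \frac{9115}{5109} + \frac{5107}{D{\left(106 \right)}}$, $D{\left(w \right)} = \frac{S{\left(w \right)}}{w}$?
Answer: $- \frac{63938032}{5109} \approx -12515.0$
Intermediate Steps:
$D{\left(w \right)} = 1$ ($D{\left(w \right)} = \frac{w}{w} = 1$)
$j = \frac{26082548}{5109}$ ($j = - \frac{9115}{5109} + \frac{5107}{1} = \left(-9115\right) \frac{1}{5109} + 5107 \cdot 1 = - \frac{9115}{5109} + 5107 = \frac{26082548}{5109} \approx 5105.2$)
$b = -47$ ($b = -16 - 31 = -47$)
$-15856 - \left(\left(5 + b\right)^{2} - j\right) = -15856 - \left(\left(5 - 47\right)^{2} - \frac{26082548}{5109}\right) = -15856 - \left(\left(-42\right)^{2} - \frac{26082548}{5109}\right) = -15856 - \left(1764 - \frac{26082548}{5109}\right) = -15856 - - \frac{17070272}{5109} = -15856 + \frac{17070272}{5109} = - \frac{63938032}{5109}$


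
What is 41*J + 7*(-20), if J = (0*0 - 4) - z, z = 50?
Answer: -2354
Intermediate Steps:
J = -54 (J = (0*0 - 4) - 1*50 = (0 - 4) - 50 = -4 - 50 = -54)
41*J + 7*(-20) = 41*(-54) + 7*(-20) = -2214 - 140 = -2354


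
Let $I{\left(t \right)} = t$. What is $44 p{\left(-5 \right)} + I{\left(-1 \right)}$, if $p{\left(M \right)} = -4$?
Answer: $-177$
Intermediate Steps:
$44 p{\left(-5 \right)} + I{\left(-1 \right)} = 44 \left(-4\right) - 1 = -176 - 1 = -177$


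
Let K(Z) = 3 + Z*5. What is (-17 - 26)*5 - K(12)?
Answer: -278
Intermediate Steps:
K(Z) = 3 + 5*Z
(-17 - 26)*5 - K(12) = (-17 - 26)*5 - (3 + 5*12) = -43*5 - (3 + 60) = -215 - 1*63 = -215 - 63 = -278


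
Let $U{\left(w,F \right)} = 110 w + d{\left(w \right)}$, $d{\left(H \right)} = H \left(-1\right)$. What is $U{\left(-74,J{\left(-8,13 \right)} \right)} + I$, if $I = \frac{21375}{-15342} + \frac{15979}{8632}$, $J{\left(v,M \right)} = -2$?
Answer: $- \frac{178022838781}{22072024} \approx -8065.5$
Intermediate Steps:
$d{\left(H \right)} = - H$
$U{\left(w,F \right)} = 109 w$ ($U{\left(w,F \right)} = 110 w - w = 109 w$)
$I = \frac{10106803}{22072024}$ ($I = 21375 \left(- \frac{1}{15342}\right) + 15979 \cdot \frac{1}{8632} = - \frac{7125}{5114} + \frac{15979}{8632} = \frac{10106803}{22072024} \approx 0.4579$)
$U{\left(-74,J{\left(-8,13 \right)} \right)} + I = 109 \left(-74\right) + \frac{10106803}{22072024} = -8066 + \frac{10106803}{22072024} = - \frac{178022838781}{22072024}$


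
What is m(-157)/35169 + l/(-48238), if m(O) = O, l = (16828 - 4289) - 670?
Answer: -424994227/1696482222 ≈ -0.25051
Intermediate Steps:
l = 11869 (l = 12539 - 670 = 11869)
m(-157)/35169 + l/(-48238) = -157/35169 + 11869/(-48238) = -157*1/35169 + 11869*(-1/48238) = -157/35169 - 11869/48238 = -424994227/1696482222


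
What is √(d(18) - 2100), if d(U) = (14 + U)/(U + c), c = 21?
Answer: 2*I*√798213/39 ≈ 45.817*I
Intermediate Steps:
d(U) = (14 + U)/(21 + U) (d(U) = (14 + U)/(U + 21) = (14 + U)/(21 + U))
√(d(18) - 2100) = √((14 + 18)/(21 + 18) - 2100) = √(32/39 - 2100) = √(-81868/39) = 2*I*√798213/39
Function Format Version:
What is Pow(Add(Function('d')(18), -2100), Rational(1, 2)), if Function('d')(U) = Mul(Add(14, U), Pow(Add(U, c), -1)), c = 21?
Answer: Mul(Rational(2, 39), I, Pow(798213, Rational(1, 2))) ≈ Mul(45.817, I)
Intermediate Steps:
Function('d')(U) = Mul(Pow(Add(21, U), -1), Add(14, U)) (Function('d')(U) = Mul(Add(14, U), Pow(Add(U, 21), -1)) = Mul(Add(14, U), Pow(Add(21, U), -1)) = Mul(Pow(Add(21, U), -1), Add(14, U)))
Pow(Add(Function('d')(18), -2100), Rational(1, 2)) = Pow(Add(Mul(Pow(Add(21, 18), -1), Add(14, 18)), -2100), Rational(1, 2)) = Pow(Add(Mul(Pow(39, -1), 32), -2100), Rational(1, 2)) = Pow(Add(Mul(Rational(1, 39), 32), -2100), Rational(1, 2)) = Pow(Add(Rational(32, 39), -2100), Rational(1, 2)) = Pow(Rational(-81868, 39), Rational(1, 2)) = Mul(Rational(2, 39), I, Pow(798213, Rational(1, 2)))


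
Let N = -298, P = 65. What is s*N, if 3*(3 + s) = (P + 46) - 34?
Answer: -20264/3 ≈ -6754.7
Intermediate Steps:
s = 68/3 (s = -3 + ((65 + 46) - 34)/3 = -3 + (111 - 34)/3 = -3 + (1/3)*77 = -3 + 77/3 = 68/3 ≈ 22.667)
s*N = (68/3)*(-298) = -20264/3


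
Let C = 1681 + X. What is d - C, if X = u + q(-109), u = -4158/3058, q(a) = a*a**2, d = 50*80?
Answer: 180331561/139 ≈ 1.2974e+6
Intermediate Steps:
d = 4000
q(a) = a**3
u = -189/139 (u = -4158*1/3058 = -189/139 ≈ -1.3597)
X = -180009220/139 (X = -189/139 + (-109)**3 = -189/139 - 1295029 = -180009220/139 ≈ -1.2950e+6)
C = -179775561/139 (C = 1681 - 180009220/139 = -179775561/139 ≈ -1.2934e+6)
d - C = 4000 - 1*(-179775561/139) = 4000 + 179775561/139 = 180331561/139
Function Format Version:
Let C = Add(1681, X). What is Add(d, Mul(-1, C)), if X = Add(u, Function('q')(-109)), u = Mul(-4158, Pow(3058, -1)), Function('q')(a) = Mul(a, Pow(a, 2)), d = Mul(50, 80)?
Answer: Rational(180331561, 139) ≈ 1.2974e+6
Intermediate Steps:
d = 4000
Function('q')(a) = Pow(a, 3)
u = Rational(-189, 139) (u = Mul(-4158, Rational(1, 3058)) = Rational(-189, 139) ≈ -1.3597)
X = Rational(-180009220, 139) (X = Add(Rational(-189, 139), Pow(-109, 3)) = Add(Rational(-189, 139), -1295029) = Rational(-180009220, 139) ≈ -1.2950e+6)
C = Rational(-179775561, 139) (C = Add(1681, Rational(-180009220, 139)) = Rational(-179775561, 139) ≈ -1.2934e+6)
Add(d, Mul(-1, C)) = Add(4000, Mul(-1, Rational(-179775561, 139))) = Add(4000, Rational(179775561, 139)) = Rational(180331561, 139)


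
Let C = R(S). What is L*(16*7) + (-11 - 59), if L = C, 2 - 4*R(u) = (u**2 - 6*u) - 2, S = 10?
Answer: -1078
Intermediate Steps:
R(u) = 1 - u**2/4 + 3*u/2 (R(u) = 1/2 - ((u**2 - 6*u) - 2)/4 = 1/2 - (-2 + u**2 - 6*u)/4 = 1/2 + (1/2 - u**2/4 + 3*u/2) = 1 - u**2/4 + 3*u/2)
C = -9 (C = 1 - 1/4*10**2 + (3/2)*10 = 1 - 1/4*100 + 15 = 1 - 25 + 15 = -9)
L = -9
L*(16*7) + (-11 - 59) = -144*7 + (-11 - 59) = -9*112 - 70 = -1008 - 70 = -1078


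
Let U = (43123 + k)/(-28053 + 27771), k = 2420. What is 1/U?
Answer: -2/323 ≈ -0.0061920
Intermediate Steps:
U = -323/2 (U = (43123 + 2420)/(-28053 + 27771) = 45543/(-282) = 45543*(-1/282) = -323/2 ≈ -161.50)
1/U = 1/(-323/2) = -2/323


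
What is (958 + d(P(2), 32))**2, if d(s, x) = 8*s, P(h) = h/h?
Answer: 933156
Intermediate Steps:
P(h) = 1
(958 + d(P(2), 32))**2 = (958 + 8*1)**2 = (958 + 8)**2 = 966**2 = 933156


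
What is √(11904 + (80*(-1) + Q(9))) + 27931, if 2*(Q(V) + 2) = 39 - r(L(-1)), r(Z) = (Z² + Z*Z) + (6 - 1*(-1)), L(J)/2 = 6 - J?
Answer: 27931 + √11642 ≈ 28039.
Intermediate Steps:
L(J) = 12 - 2*J (L(J) = 2*(6 - J) = 12 - 2*J)
r(Z) = 7 + 2*Z² (r(Z) = (Z² + Z²) + (6 + 1) = 2*Z² + 7 = 7 + 2*Z²)
Q(V) = -182 (Q(V) = -2 + (39 - (7 + 2*(12 - 2*(-1))²))/2 = -2 + (39 - (7 + 2*(12 + 2)²))/2 = -2 + (39 - (7 + 2*14²))/2 = -2 + (39 - (7 + 2*196))/2 = -2 + (39 - (7 + 392))/2 = -2 + (39 - 1*399)/2 = -2 + (39 - 399)/2 = -2 + (½)*(-360) = -2 - 180 = -182)
√(11904 + (80*(-1) + Q(9))) + 27931 = √(11904 + (80*(-1) - 182)) + 27931 = √(11904 + (-80 - 182)) + 27931 = √(11904 - 262) + 27931 = √11642 + 27931 = 27931 + √11642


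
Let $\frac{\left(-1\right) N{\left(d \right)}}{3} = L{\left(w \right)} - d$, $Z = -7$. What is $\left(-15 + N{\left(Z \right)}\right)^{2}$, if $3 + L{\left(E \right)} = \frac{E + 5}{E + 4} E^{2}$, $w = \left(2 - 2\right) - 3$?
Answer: $6561$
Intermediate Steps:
$w = -3$ ($w = 0 - 3 = -3$)
$L{\left(E \right)} = -3 + \frac{E^{2} \left(5 + E\right)}{4 + E}$ ($L{\left(E \right)} = -3 + \frac{E + 5}{E + 4} E^{2} = -3 + \frac{5 + E}{4 + E} E^{2} = -3 + \frac{E^{2} \left(5 + E\right)}{4 + E}$)
$N{\left(d \right)} = -45 + 3 d$ ($N{\left(d \right)} = - 3 \left(\frac{-12 + \left(-3\right)^{3} - -9 + 5 \left(-3\right)^{2}}{4 - 3} - d\right) = - 3 \left(\frac{-12 - 27 + 9 + 5 \cdot 9}{1} - d\right) = - 3 \left(1 \left(-12 - 27 + 9 + 45\right) - d\right) = - 3 \left(1 \cdot 15 - d\right) = - 3 \left(15 - d\right) = -45 + 3 d$)
$\left(-15 + N{\left(Z \right)}\right)^{2} = \left(-15 + \left(-45 + 3 \left(-7\right)\right)\right)^{2} = \left(-15 - 66\right)^{2} = \left(-81\right)^{2} = 6561$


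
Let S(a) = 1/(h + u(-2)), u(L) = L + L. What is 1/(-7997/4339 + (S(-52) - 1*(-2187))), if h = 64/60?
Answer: 190916/417116339 ≈ 0.00045770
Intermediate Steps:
u(L) = 2*L
h = 16/15 (h = 64*(1/60) = 16/15 ≈ 1.0667)
S(a) = -15/44 (S(a) = 1/(16/15 + 2*(-2)) = 1/(16/15 - 4) = 1/(-44/15) = -15/44)
1/(-7997/4339 + (S(-52) - 1*(-2187))) = 1/(-7997/4339 + (-15/44 - 1*(-2187))) = 1/(-7997*1/4339 + (-15/44 + 2187)) = 1/(-7997/4339 + 96213/44) = 1/(417116339/190916) = 190916/417116339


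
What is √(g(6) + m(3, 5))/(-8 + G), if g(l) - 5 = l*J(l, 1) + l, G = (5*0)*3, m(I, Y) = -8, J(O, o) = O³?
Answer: -√1299/8 ≈ -4.5052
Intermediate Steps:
G = 0 (G = 0*3 = 0)
g(l) = 5 + l + l⁴ (g(l) = 5 + (l*l³ + l) = 5 + (l⁴ + l) = 5 + (l + l⁴) = 5 + l + l⁴)
√(g(6) + m(3, 5))/(-8 + G) = √((5 + 6 + 6⁴) - 8)/(-8 + 0) = √((5 + 6 + 1296) - 8)/(-8) = -√(1307 - 8)/8 = -√1299/8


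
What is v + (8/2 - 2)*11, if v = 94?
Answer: 116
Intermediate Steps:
v + (8/2 - 2)*11 = 94 + (8/2 - 2)*11 = 94 + (8*(1/2) - 2)*11 = 94 + (4 - 2)*11 = 94 + 2*11 = 94 + 22 = 116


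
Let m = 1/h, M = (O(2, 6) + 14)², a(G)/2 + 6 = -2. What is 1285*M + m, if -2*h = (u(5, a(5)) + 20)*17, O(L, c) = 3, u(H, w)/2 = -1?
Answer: 56818844/153 ≈ 3.7137e+5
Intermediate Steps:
a(G) = -16 (a(G) = -12 + 2*(-2) = -12 - 4 = -16)
u(H, w) = -2 (u(H, w) = 2*(-1) = -2)
M = 289 (M = (3 + 14)² = 17² = 289)
h = -153 (h = -(-2 + 20)*17/2 = -9*17 = -½*306 = -153)
m = -1/153 (m = 1/(-153) = -1/153 ≈ -0.0065359)
1285*M + m = 1285*289 - 1/153 = 371365 - 1/153 = 56818844/153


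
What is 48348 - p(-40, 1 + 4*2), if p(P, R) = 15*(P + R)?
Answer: 48813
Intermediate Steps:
p(P, R) = 15*P + 15*R
48348 - p(-40, 1 + 4*2) = 48348 - (15*(-40) + 15*(1 + 4*2)) = 48348 - (-600 + 15*(1 + 8)) = 48348 - (-600 + 15*9) = 48348 - (-600 + 135) = 48348 - 1*(-465) = 48348 + 465 = 48813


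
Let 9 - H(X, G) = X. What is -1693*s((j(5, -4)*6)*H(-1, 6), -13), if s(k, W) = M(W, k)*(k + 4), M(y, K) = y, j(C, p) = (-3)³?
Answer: -35566544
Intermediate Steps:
j(C, p) = -27
H(X, G) = 9 - X
s(k, W) = W*(4 + k) (s(k, W) = W*(k + 4) = W*(4 + k))
-1693*s((j(5, -4)*6)*H(-1, 6), -13) = -(-22009)*(4 + (-27*6)*(9 - 1*(-1))) = -(-22009)*(4 - 162*(9 + 1)) = -(-22009)*(4 - 162*10) = -(-22009)*(4 - 1620) = -(-22009)*(-1616) = -1693*21008 = -35566544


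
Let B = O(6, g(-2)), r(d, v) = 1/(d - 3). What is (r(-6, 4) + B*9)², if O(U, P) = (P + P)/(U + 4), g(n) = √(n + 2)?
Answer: 1/81 ≈ 0.012346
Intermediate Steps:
g(n) = √(2 + n)
r(d, v) = 1/(-3 + d)
O(U, P) = 2*P/(4 + U) (O(U, P) = (2*P)/(4 + U) = 2*P/(4 + U))
B = 0 (B = 2*√(2 - 2)/(4 + 6) = 2*√0/10 = 2*0*(⅒) = 0)
(r(-6, 4) + B*9)² = (1/(-3 - 6) + 0*9)² = (1/(-9) + 0)² = (-⅑ + 0)² = (-⅑)² = 1/81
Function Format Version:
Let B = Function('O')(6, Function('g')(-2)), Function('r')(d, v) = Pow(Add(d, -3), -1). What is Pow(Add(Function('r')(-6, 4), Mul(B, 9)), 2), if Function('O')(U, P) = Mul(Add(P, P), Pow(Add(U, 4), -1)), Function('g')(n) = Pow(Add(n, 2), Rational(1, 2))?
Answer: Rational(1, 81) ≈ 0.012346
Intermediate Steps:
Function('g')(n) = Pow(Add(2, n), Rational(1, 2))
Function('r')(d, v) = Pow(Add(-3, d), -1)
Function('O')(U, P) = Mul(2, P, Pow(Add(4, U), -1)) (Function('O')(U, P) = Mul(Mul(2, P), Pow(Add(4, U), -1)) = Mul(2, P, Pow(Add(4, U), -1)))
B = 0 (B = Mul(2, Pow(Add(2, -2), Rational(1, 2)), Pow(Add(4, 6), -1)) = Mul(2, Pow(0, Rational(1, 2)), Pow(10, -1)) = Mul(2, 0, Rational(1, 10)) = 0)
Pow(Add(Function('r')(-6, 4), Mul(B, 9)), 2) = Pow(Add(Pow(Add(-3, -6), -1), Mul(0, 9)), 2) = Pow(Add(Pow(-9, -1), 0), 2) = Pow(Add(Rational(-1, 9), 0), 2) = Pow(Rational(-1, 9), 2) = Rational(1, 81)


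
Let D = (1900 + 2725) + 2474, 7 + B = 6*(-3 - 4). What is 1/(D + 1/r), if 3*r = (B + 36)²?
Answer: 169/1199734 ≈ 0.00014086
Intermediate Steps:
B = -49 (B = -7 + 6*(-3 - 4) = -7 + 6*(-7) = -7 - 42 = -49)
D = 7099 (D = 4625 + 2474 = 7099)
r = 169/3 (r = (-49 + 36)²/3 = (⅓)*(-13)² = (⅓)*169 = 169/3 ≈ 56.333)
1/(D + 1/r) = 1/(7099 + 1/(169/3)) = 1/(7099 + 3/169) = 1/(1199734/169) = 169/1199734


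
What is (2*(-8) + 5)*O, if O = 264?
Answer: -2904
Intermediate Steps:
(2*(-8) + 5)*O = (2*(-8) + 5)*264 = (-16 + 5)*264 = -11*264 = -2904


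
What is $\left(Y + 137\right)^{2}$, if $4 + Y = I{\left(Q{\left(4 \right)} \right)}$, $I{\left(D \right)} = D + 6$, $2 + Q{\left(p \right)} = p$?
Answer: $19881$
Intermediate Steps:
$Q{\left(p \right)} = -2 + p$
$I{\left(D \right)} = 6 + D$
$Y = 4$ ($Y = -4 + \left(6 + \left(-2 + 4\right)\right) = -4 + \left(6 + 2\right) = -4 + 8 = 4$)
$\left(Y + 137\right)^{2} = \left(4 + 137\right)^{2} = 141^{2} = 19881$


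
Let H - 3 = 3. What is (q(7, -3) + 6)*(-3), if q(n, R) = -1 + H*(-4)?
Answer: 57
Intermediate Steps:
H = 6 (H = 3 + 3 = 6)
q(n, R) = -25 (q(n, R) = -1 + 6*(-4) = -1 - 24 = -25)
(q(7, -3) + 6)*(-3) = (-25 + 6)*(-3) = -19*(-3) = 57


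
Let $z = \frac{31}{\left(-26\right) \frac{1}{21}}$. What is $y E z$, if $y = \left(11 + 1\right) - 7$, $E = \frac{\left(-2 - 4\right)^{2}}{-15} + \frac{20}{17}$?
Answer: $\frac{2604}{17} \approx 153.18$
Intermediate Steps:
$z = - \frac{651}{26}$ ($z = \frac{31}{\left(-26\right) \frac{1}{21}} = \frac{31}{- \frac{26}{21}} = 31 \left(- \frac{21}{26}\right) = - \frac{651}{26} \approx -25.038$)
$E = - \frac{104}{85}$ ($E = \left(-6\right)^{2} \left(- \frac{1}{15}\right) + 20 \cdot \frac{1}{17} = 36 \left(- \frac{1}{15}\right) + \frac{20}{17} = - \frac{12}{5} + \frac{20}{17} = - \frac{104}{85} \approx -1.2235$)
$y = 5$ ($y = 12 - 7 = 5$)
$y E z = 5 \left(- \frac{104}{85}\right) \left(- \frac{651}{26}\right) = \left(- \frac{104}{17}\right) \left(- \frac{651}{26}\right) = \frac{2604}{17}$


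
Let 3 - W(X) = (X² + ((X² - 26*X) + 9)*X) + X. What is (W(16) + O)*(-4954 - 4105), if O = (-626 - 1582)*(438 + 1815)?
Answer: 45045669143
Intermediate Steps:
W(X) = 3 - X - X² - X*(9 + X² - 26*X) (W(X) = 3 - ((X² + ((X² - 26*X) + 9)*X) + X) = 3 - ((X² + (9 + X² - 26*X)*X) + X) = 3 - ((X² + X*(9 + X² - 26*X)) + X) = 3 - (X + X² + X*(9 + X² - 26*X)) = 3 + (-X - X² - X*(9 + X² - 26*X)) = 3 - X - X² - X*(9 + X² - 26*X))
O = -4974624 (O = -2208*2253 = -4974624)
(W(16) + O)*(-4954 - 4105) = ((3 - 1*16³ - 10*16 + 25*16²) - 4974624)*(-4954 - 4105) = ((3 - 1*4096 - 160 + 25*256) - 4974624)*(-9059) = ((3 - 4096 - 160 + 6400) - 4974624)*(-9059) = (2147 - 4974624)*(-9059) = -4972477*(-9059) = 45045669143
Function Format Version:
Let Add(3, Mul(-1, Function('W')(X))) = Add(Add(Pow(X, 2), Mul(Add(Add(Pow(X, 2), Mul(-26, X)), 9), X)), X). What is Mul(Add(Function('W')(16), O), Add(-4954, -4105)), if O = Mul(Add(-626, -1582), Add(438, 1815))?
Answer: 45045669143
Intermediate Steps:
Function('W')(X) = Add(3, Mul(-1, X), Mul(-1, Pow(X, 2)), Mul(-1, X, Add(9, Pow(X, 2), Mul(-26, X)))) (Function('W')(X) = Add(3, Mul(-1, Add(Add(Pow(X, 2), Mul(Add(Add(Pow(X, 2), Mul(-26, X)), 9), X)), X))) = Add(3, Mul(-1, Add(Add(Pow(X, 2), Mul(Add(9, Pow(X, 2), Mul(-26, X)), X)), X))) = Add(3, Mul(-1, Add(Add(Pow(X, 2), Mul(X, Add(9, Pow(X, 2), Mul(-26, X)))), X))) = Add(3, Mul(-1, Add(X, Pow(X, 2), Mul(X, Add(9, Pow(X, 2), Mul(-26, X)))))) = Add(3, Add(Mul(-1, X), Mul(-1, Pow(X, 2)), Mul(-1, X, Add(9, Pow(X, 2), Mul(-26, X))))) = Add(3, Mul(-1, X), Mul(-1, Pow(X, 2)), Mul(-1, X, Add(9, Pow(X, 2), Mul(-26, X)))))
O = -4974624 (O = Mul(-2208, 2253) = -4974624)
Mul(Add(Function('W')(16), O), Add(-4954, -4105)) = Mul(Add(Add(3, Mul(-1, Pow(16, 3)), Mul(-10, 16), Mul(25, Pow(16, 2))), -4974624), Add(-4954, -4105)) = Mul(Add(Add(3, Mul(-1, 4096), -160, Mul(25, 256)), -4974624), -9059) = Mul(Add(Add(3, -4096, -160, 6400), -4974624), -9059) = Mul(Add(2147, -4974624), -9059) = Mul(-4972477, -9059) = 45045669143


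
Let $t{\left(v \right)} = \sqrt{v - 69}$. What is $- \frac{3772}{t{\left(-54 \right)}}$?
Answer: $\frac{92 i \sqrt{123}}{3} \approx 340.11 i$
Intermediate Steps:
$t{\left(v \right)} = \sqrt{-69 + v}$
$- \frac{3772}{t{\left(-54 \right)}} = - \frac{3772}{\sqrt{-69 - 54}} = - \frac{3772}{\sqrt{-123}} = - \frac{3772}{i \sqrt{123}} = - 3772 \left(- \frac{i \sqrt{123}}{123}\right) = \frac{92 i \sqrt{123}}{3}$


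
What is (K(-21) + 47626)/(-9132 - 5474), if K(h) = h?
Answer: -47605/14606 ≈ -3.2593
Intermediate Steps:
(K(-21) + 47626)/(-9132 - 5474) = (-21 + 47626)/(-9132 - 5474) = 47605/(-14606) = 47605*(-1/14606) = -47605/14606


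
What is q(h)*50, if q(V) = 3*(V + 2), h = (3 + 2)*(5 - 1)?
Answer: 3300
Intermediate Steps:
h = 20 (h = 5*4 = 20)
q(V) = 6 + 3*V (q(V) = 3*(2 + V) = 6 + 3*V)
q(h)*50 = (6 + 3*20)*50 = (6 + 60)*50 = 66*50 = 3300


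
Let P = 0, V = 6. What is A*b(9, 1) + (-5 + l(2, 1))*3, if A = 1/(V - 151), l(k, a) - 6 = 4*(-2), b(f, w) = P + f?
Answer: -3054/145 ≈ -21.062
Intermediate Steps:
b(f, w) = f (b(f, w) = 0 + f = f)
l(k, a) = -2 (l(k, a) = 6 + 4*(-2) = 6 - 8 = -2)
A = -1/145 (A = 1/(6 - 151) = 1/(-145) = -1/145 ≈ -0.0068966)
A*b(9, 1) + (-5 + l(2, 1))*3 = -1/145*9 + (-5 - 2)*3 = -9/145 - 7*3 = -9/145 - 21 = -3054/145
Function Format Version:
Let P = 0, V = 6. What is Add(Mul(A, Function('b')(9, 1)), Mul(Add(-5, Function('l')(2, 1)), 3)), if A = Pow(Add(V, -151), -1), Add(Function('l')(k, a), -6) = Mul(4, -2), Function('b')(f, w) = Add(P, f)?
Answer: Rational(-3054, 145) ≈ -21.062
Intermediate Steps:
Function('b')(f, w) = f (Function('b')(f, w) = Add(0, f) = f)
Function('l')(k, a) = -2 (Function('l')(k, a) = Add(6, Mul(4, -2)) = Add(6, -8) = -2)
A = Rational(-1, 145) (A = Pow(Add(6, -151), -1) = Pow(-145, -1) = Rational(-1, 145) ≈ -0.0068966)
Add(Mul(A, Function('b')(9, 1)), Mul(Add(-5, Function('l')(2, 1)), 3)) = Add(Mul(Rational(-1, 145), 9), Mul(Add(-5, -2), 3)) = Add(Rational(-9, 145), Mul(-7, 3)) = Add(Rational(-9, 145), -21) = Rational(-3054, 145)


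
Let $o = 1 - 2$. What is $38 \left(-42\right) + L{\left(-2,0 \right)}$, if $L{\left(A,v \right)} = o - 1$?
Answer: $-1598$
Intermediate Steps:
$o = -1$ ($o = 1 - 2 = -1$)
$L{\left(A,v \right)} = -2$ ($L{\left(A,v \right)} = -1 - 1 = -2$)
$38 \left(-42\right) + L{\left(-2,0 \right)} = 38 \left(-42\right) - 2 = -1596 - 2 = -1598$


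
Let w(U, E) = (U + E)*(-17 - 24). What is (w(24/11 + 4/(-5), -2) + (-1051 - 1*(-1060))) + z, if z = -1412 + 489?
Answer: -48876/55 ≈ -888.65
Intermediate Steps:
w(U, E) = -41*E - 41*U (w(U, E) = (E + U)*(-41) = -41*E - 41*U)
z = -923
(w(24/11 + 4/(-5), -2) + (-1051 - 1*(-1060))) + z = ((-41*(-2) - 41*(24/11 + 4/(-5))) + (-1051 - 1*(-1060))) - 923 = ((82 - 41*(24*(1/11) + 4*(-⅕))) + (-1051 + 1060)) - 923 = ((82 - 41*(24/11 - ⅘)) + 9) - 923 = ((82 - 41*76/55) + 9) - 923 = ((82 - 3116/55) + 9) - 923 = (1394/55 + 9) - 923 = 1889/55 - 923 = -48876/55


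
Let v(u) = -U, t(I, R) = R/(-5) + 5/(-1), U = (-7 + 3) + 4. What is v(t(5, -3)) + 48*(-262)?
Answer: -12576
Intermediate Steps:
U = 0 (U = -4 + 4 = 0)
t(I, R) = -5 - R/5 (t(I, R) = R*(-⅕) + 5*(-1) = -R/5 - 5 = -5 - R/5)
v(u) = 0 (v(u) = -1*0 = 0)
v(t(5, -3)) + 48*(-262) = 0 + 48*(-262) = 0 - 12576 = -12576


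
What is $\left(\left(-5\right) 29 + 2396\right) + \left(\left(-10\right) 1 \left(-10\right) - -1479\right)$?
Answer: $3830$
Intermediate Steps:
$\left(\left(-5\right) 29 + 2396\right) + \left(\left(-10\right) 1 \left(-10\right) - -1479\right) = \left(-145 + 2396\right) + \left(\left(-10\right) \left(-10\right) + 1479\right) = 2251 + \left(100 + 1479\right) = 2251 + 1579 = 3830$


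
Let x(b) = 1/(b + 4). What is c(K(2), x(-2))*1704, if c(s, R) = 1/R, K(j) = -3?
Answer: 3408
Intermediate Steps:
x(b) = 1/(4 + b)
c(s, R) = 1/R
c(K(2), x(-2))*1704 = 1704/1/(4 - 2) = 1704/1/2 = 1704/(½) = 2*1704 = 3408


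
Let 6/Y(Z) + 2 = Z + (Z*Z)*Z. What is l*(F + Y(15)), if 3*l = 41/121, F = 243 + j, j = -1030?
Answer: -54660175/614922 ≈ -88.890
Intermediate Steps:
Y(Z) = 6/(-2 + Z + Z**3) (Y(Z) = 6/(-2 + (Z + (Z*Z)*Z)) = 6/(-2 + (Z + Z**2*Z)) = 6/(-2 + (Z + Z**3)) = 6/(-2 + Z + Z**3))
F = -787 (F = 243 - 1030 = -787)
l = 41/363 (l = (41/121)/3 = (41*(1/121))/3 = (1/3)*(41/121) = 41/363 ≈ 0.11295)
l*(F + Y(15)) = 41*(-787 + 6/(-2 + 15 + 15**3))/363 = 41*(-787 + 6/(-2 + 15 + 3375))/363 = 41*(-787 + 6/3388)/363 = 41*(-787 + 6*(1/3388))/363 = 41*(-787 + 3/1694)/363 = (41/363)*(-1333175/1694) = -54660175/614922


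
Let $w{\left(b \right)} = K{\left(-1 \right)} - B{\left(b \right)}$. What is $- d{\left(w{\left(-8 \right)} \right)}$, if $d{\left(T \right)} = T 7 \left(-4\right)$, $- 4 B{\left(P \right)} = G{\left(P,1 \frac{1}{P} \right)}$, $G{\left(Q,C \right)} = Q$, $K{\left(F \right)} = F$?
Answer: $-84$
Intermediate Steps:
$B{\left(P \right)} = - \frac{P}{4}$
$w{\left(b \right)} = -1 + \frac{b}{4}$ ($w{\left(b \right)} = -1 - - \frac{b}{4} = -1 + \frac{b}{4}$)
$d{\left(T \right)} = - 28 T$ ($d{\left(T \right)} = 7 T \left(-4\right) = - 28 T$)
$- d{\left(w{\left(-8 \right)} \right)} = - \left(-28\right) \left(-1 + \frac{1}{4} \left(-8\right)\right) = - \left(-28\right) \left(-1 - 2\right) = - \left(-28\right) \left(-3\right) = \left(-1\right) 84 = -84$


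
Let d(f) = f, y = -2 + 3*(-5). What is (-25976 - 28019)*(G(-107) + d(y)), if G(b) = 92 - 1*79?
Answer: 215980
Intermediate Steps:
y = -17 (y = -2 - 15 = -17)
G(b) = 13 (G(b) = 92 - 79 = 13)
(-25976 - 28019)*(G(-107) + d(y)) = (-25976 - 28019)*(13 - 17) = -53995*(-4) = 215980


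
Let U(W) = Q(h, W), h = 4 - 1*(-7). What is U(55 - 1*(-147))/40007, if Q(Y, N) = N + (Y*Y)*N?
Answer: 24644/40007 ≈ 0.61599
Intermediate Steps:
h = 11 (h = 4 + 7 = 11)
Q(Y, N) = N + N*Y² (Q(Y, N) = N + Y²*N = N + N*Y²)
U(W) = 122*W (U(W) = W*(1 + 11²) = W*(1 + 121) = W*122 = 122*W)
U(55 - 1*(-147))/40007 = (122*(55 - 1*(-147)))/40007 = (122*(55 + 147))*(1/40007) = (122*202)*(1/40007) = 24644*(1/40007) = 24644/40007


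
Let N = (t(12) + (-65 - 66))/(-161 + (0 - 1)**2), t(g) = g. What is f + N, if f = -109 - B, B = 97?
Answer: -32841/160 ≈ -205.26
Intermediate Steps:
f = -206 (f = -109 - 1*97 = -109 - 97 = -206)
N = 119/160 (N = (12 + (-65 - 66))/(-161 + (0 - 1)**2) = (12 - 131)/(-161 + (-1)**2) = -119/(-161 + 1) = -119/(-160) = -119*(-1/160) = 119/160 ≈ 0.74375)
f + N = -206 + 119/160 = -32841/160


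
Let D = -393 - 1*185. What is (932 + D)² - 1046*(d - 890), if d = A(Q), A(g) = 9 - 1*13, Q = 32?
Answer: 1060440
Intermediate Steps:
D = -578 (D = -393 - 185 = -578)
A(g) = -4 (A(g) = 9 - 13 = -4)
d = -4
(932 + D)² - 1046*(d - 890) = (932 - 578)² - 1046*(-4 - 890) = 354² - 1046*(-894) = 125316 - 1*(-935124) = 125316 + 935124 = 1060440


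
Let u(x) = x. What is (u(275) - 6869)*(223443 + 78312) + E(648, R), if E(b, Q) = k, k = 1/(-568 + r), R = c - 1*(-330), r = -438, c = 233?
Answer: -2001711104821/1006 ≈ -1.9898e+9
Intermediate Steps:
R = 563 (R = 233 - 1*(-330) = 233 + 330 = 563)
k = -1/1006 (k = 1/(-568 - 438) = 1/(-1006) = -1/1006 ≈ -0.00099404)
E(b, Q) = -1/1006
(u(275) - 6869)*(223443 + 78312) + E(648, R) = (275 - 6869)*(223443 + 78312) - 1/1006 = -6594*301755 - 1/1006 = -1989772470 - 1/1006 = -2001711104821/1006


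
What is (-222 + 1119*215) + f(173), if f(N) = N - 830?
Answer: 239706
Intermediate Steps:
f(N) = -830 + N
(-222 + 1119*215) + f(173) = (-222 + 1119*215) + (-830 + 173) = (-222 + 240585) - 657 = 240363 - 657 = 239706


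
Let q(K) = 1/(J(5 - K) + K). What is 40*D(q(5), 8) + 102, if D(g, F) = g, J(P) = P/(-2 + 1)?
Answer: 110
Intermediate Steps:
J(P) = -P (J(P) = P/(-1) = -P)
q(K) = 1/(-5 + 2*K) (q(K) = 1/(-(5 - K) + K) = 1/((-5 + K) + K) = 1/(-5 + 2*K))
40*D(q(5), 8) + 102 = 40/(-5 + 2*5) + 102 = 40/(-5 + 10) + 102 = 40/5 + 102 = 40*(1/5) + 102 = 8 + 102 = 110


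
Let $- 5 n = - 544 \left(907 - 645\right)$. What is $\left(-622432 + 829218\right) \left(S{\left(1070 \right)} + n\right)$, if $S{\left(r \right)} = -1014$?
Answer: $\frac{28424389988}{5} \approx 5.6849 \cdot 10^{9}$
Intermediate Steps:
$n = \frac{142528}{5}$ ($n = - \frac{\left(-544\right) \left(907 - 645\right)}{5} = - \frac{\left(-544\right) 262}{5} = \left(- \frac{1}{5}\right) \left(-142528\right) = \frac{142528}{5} \approx 28506.0$)
$\left(-622432 + 829218\right) \left(S{\left(1070 \right)} + n\right) = \left(-622432 + 829218\right) \left(-1014 + \frac{142528}{5}\right) = 206786 \cdot \frac{137458}{5} = \frac{28424389988}{5}$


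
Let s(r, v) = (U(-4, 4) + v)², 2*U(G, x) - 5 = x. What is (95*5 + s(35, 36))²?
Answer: 71588521/16 ≈ 4.4743e+6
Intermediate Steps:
U(G, x) = 5/2 + x/2
s(r, v) = (9/2 + v)² (s(r, v) = ((5/2 + (½)*4) + v)² = ((5/2 + 2) + v)² = (9/2 + v)²)
(95*5 + s(35, 36))² = (95*5 + (9 + 2*36)²/4)² = (475 + (9 + 72)²/4)² = (475 + (¼)*81²)² = (475 + (¼)*6561)² = (475 + 6561/4)² = (8461/4)² = 71588521/16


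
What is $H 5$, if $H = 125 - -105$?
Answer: $1150$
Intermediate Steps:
$H = 230$ ($H = 125 + 105 = 230$)
$H 5 = 230 \cdot 5 = 1150$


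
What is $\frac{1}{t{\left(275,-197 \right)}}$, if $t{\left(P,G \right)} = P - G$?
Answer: $\frac{1}{472} \approx 0.0021186$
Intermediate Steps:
$\frac{1}{t{\left(275,-197 \right)}} = \frac{1}{275 - -197} = \frac{1}{275 + 197} = \frac{1}{472}$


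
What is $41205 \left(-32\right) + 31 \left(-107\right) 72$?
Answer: $-1557384$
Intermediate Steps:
$41205 \left(-32\right) + 31 \left(-107\right) 72 = -1318560 - 238824 = -1557384$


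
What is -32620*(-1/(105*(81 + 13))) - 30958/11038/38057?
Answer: 97874865139/29615158203 ≈ 3.3049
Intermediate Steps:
-32620*(-1/(105*(81 + 13))) - 30958/11038/38057 = -32620/((-105*94)) - 30958*1/11038*(1/38057) = -32620/(-9870) - 15479/5519*1/38057 = -32620*(-1/9870) - 15479/210036583 = 466/141 - 15479/210036583 = 97874865139/29615158203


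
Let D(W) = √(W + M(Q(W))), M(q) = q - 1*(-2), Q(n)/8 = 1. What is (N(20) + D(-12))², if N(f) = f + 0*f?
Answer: (20 + I*√2)² ≈ 398.0 + 56.569*I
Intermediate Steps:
Q(n) = 8 (Q(n) = 8*1 = 8)
M(q) = 2 + q (M(q) = q + 2 = 2 + q)
D(W) = √(10 + W) (D(W) = √(W + (2 + 8)) = √(W + 10) = √(10 + W))
N(f) = f (N(f) = f + 0 = f)
(N(20) + D(-12))² = (20 + √(10 - 12))² = (20 + √(-2))² = (20 + I*√2)²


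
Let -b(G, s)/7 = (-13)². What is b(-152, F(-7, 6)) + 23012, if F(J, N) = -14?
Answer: 21829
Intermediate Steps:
b(G, s) = -1183 (b(G, s) = -7*(-13)² = -7*169 = -1183)
b(-152, F(-7, 6)) + 23012 = -1183 + 23012 = 21829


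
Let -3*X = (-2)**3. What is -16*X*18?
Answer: -768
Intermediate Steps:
X = 8/3 (X = -1/3*(-2)**3 = -1/3*(-8) = 8/3 ≈ 2.6667)
-16*X*18 = -16*8/3*18 = -128/3*18 = -768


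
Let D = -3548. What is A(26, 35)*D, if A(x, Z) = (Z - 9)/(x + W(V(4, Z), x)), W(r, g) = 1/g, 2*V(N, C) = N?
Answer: -2398448/677 ≈ -3542.8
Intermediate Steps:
V(N, C) = N/2
A(x, Z) = (-9 + Z)/(x + 1/x) (A(x, Z) = (Z - 9)/(x + 1/x) = (-9 + Z)/(x + 1/x))
A(26, 35)*D = (26*(-9 + 35)/(1 + 26²))*(-3548) = (26*26/(1 + 676))*(-3548) = (26*26/677)*(-3548) = (26*(1/677)*26)*(-3548) = (676/677)*(-3548) = -2398448/677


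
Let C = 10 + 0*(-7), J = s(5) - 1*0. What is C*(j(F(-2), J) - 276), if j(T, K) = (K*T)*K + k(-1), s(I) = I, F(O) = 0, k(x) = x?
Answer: -2770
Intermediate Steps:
J = 5 (J = 5 - 1*0 = 5 + 0 = 5)
j(T, K) = -1 + T*K² (j(T, K) = (K*T)*K - 1 = T*K² - 1 = -1 + T*K²)
C = 10 (C = 10 + 0 = 10)
C*(j(F(-2), J) - 276) = 10*((-1 + 0*5²) - 276) = 10*((-1 + 0*25) - 276) = 10*((-1 + 0) - 276) = 10*(-1 - 276) = 10*(-277) = -2770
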